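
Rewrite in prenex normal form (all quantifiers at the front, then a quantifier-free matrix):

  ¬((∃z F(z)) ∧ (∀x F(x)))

Push ¬ through the quantifiers and connectives to reach negation normal form:
  (∀z ¬F(z)) ∨ (∃x ¬F(x))
All bound variables are already distinct, so no renaming is needed.
Pull the quantifiers to the front (each side's bound variable is not free in the other side):
  ∀z ∃x (¬F(z) ∨ ¬F(x))

∀z ∃x (¬F(z) ∨ ¬F(x))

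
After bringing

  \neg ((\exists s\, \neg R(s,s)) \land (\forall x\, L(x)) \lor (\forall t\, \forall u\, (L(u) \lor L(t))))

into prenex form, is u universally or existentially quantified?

Drive negations inward (¬∀x A ≡ ∃x ¬A, ¬∃x A ≡ ∀x ¬A, De Morgan for ∧/∨):
  ((\forall s\, R(s,s)) \lor (\exists x\, \neg L(x))) \land (\exists t\, \exists u\, (\neg L(u) \land \neg L(t)))
Finally move all quantifiers to the prefix:
  \forall s\, \exists x\, \exists t\, \exists u\, ((R(s,s) \lor \neg L(x)) \land \neg L(u) \land \neg L(t))
The quantifier \forall u sits under an odd number of negations, so it flips to \exists u.

existential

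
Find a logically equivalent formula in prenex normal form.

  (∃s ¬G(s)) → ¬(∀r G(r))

∀s ∃r (G(s) ∨ ¬G(r))

Eliminate → and ↔ using ¬ and ∨.
  ¬(∃s ¬G(s)) ∨ ¬(∀r G(r))
Drive negations inward (¬∀x A ≡ ∃x ¬A, ¬∃x A ≡ ∀x ¬A, De Morgan for ∧/∨):
  (∀s G(s)) ∨ (∃r ¬G(r))
Finally move all quantifiers to the prefix:
  ∀s ∃r (G(s) ∨ ¬G(r))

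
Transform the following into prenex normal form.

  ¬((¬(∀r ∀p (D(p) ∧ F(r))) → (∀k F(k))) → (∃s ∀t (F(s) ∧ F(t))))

First replace A → B with ¬A ∨ B.
  ¬(¬(¬¬(∀r ∀p (D(p) ∧ F(r))) ∨ (∀k F(k))) ∨ (∃s ∀t (F(s) ∧ F(t))))
Push ¬ through the quantifiers and connectives to reach negation normal form:
  ((∀r ∀p (D(p) ∧ F(r))) ∨ (∀k F(k))) ∧ (∀s ∃t (¬F(s) ∨ ¬F(t)))
Finally move all quantifiers to the prefix:
  ∀r ∀p ∀k ∀s ∃t ((D(p) ∧ F(r) ∨ F(k)) ∧ (¬F(s) ∨ ¬F(t)))

∀r ∀p ∀k ∀s ∃t ((D(p) ∧ F(r) ∨ F(k)) ∧ (¬F(s) ∨ ¬F(t)))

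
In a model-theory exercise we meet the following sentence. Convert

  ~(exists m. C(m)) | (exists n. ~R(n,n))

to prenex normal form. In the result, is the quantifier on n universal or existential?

Push ¬ through the quantifiers and connectives to reach negation normal form:
  (forall m. ~C(m)) | (exists n. ~R(n,n))
All bound variables are already distinct, so no renaming is needed.
Extract every quantifier outward, since the variables are now distinct and don't occur free across branches:
  forall m. exists n. (~C(m) | ~R(n,n))
The quantifier exists n sits under an even number of negations, so it remains existential.

existential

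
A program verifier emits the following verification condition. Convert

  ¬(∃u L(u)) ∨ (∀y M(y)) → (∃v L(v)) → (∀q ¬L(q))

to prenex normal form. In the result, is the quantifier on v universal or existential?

universal

Eliminate → and ↔ using ¬ and ∨.
  ¬(¬(∃u L(u)) ∨ (∀y M(y))) ∨ ¬(∃v L(v)) ∨ (∀q ¬L(q))
Move each ¬ inward, flipping quantifiers it crosses:
  (∃u L(u)) ∧ (∃y ¬M(y)) ∨ (∀v ¬L(v)) ∨ (∀q ¬L(q))
Extract every quantifier outward, since the variables are now distinct and don't occur free across branches:
  ∃u ∃y ∀v ∀q (L(u) ∧ ¬M(y) ∨ ¬L(v) ∨ ¬L(q))
The quantifier ∃v sits under an odd number of negations (counting the antecedent side of each →), so it flips to ∀v.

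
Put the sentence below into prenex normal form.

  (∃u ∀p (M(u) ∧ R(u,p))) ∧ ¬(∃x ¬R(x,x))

∃u ∀p ∀x (M(u) ∧ R(u,p) ∧ R(x,x))

Move each ¬ inward, flipping quantifiers it crosses:
  (∃u ∀p (M(u) ∧ R(u,p))) ∧ (∀x R(x,x))
All bound variables are already distinct, so no renaming is needed.
Finally move all quantifiers to the prefix:
  ∃u ∀p ∀x (M(u) ∧ R(u,p) ∧ R(x,x))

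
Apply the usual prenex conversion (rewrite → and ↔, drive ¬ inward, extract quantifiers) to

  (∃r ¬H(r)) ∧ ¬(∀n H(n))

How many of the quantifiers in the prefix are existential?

2

Drive negations inward (¬∀x A ≡ ∃x ¬A, ¬∃x A ≡ ∀x ¬A, De Morgan for ∧/∨):
  (∃r ¬H(r)) ∧ (∃n ¬H(n))
Extract every quantifier outward, since the variables are now distinct and don't occur free across branches:
  ∃r ∃n (¬H(r) ∧ ¬H(n))
The prefix is ∃r ∃n: 0 universal, 2 existential.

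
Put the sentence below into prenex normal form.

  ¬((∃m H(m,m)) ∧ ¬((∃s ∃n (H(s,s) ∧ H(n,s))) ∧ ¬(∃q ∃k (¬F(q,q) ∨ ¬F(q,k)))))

∀m ∃s ∃n ∀q ∀k (¬H(m,m) ∨ H(s,s) ∧ H(n,s) ∧ F(q,q) ∧ F(q,k))

Push ¬ through the quantifiers and connectives to reach negation normal form:
  (∀m ¬H(m,m)) ∨ (∃s ∃n (H(s,s) ∧ H(n,s))) ∧ (∀q ∀k (F(q,q) ∧ F(q,k)))
Finally move all quantifiers to the prefix:
  ∀m ∃s ∃n ∀q ∀k (¬H(m,m) ∨ H(s,s) ∧ H(n,s) ∧ F(q,q) ∧ F(q,k))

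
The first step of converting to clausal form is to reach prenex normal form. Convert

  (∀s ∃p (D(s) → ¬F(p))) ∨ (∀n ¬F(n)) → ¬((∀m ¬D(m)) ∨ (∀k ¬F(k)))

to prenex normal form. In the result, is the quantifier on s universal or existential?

Rewrite implications/biconditionals: A → B as ¬A ∨ B.
  ¬((∀s ∃p (¬D(s) ∨ ¬F(p))) ∨ (∀n ¬F(n))) ∨ ¬((∀m ¬D(m)) ∨ (∀k ¬F(k)))
Drive negations inward (¬∀x A ≡ ∃x ¬A, ¬∃x A ≡ ∀x ¬A, De Morgan for ∧/∨):
  (∃s ∀p (D(s) ∧ F(p))) ∧ (∃n F(n)) ∨ (∃m D(m)) ∧ (∃k F(k))
Pull the quantifiers to the front (each side's bound variable is not free in the other side):
  ∃s ∀p ∃n ∃m ∃k (D(s) ∧ F(p) ∧ F(n) ∨ D(m) ∧ F(k))
The quantifier ∀s sits under an odd number of negations (counting the antecedent side of each →), so it flips to ∃s.

existential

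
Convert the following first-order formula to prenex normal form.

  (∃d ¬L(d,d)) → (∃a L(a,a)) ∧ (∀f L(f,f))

∀d ∃a ∀f (L(d,d) ∨ L(a,a) ∧ L(f,f))

Eliminate → and ↔ using ¬ and ∨.
  ¬(∃d ¬L(d,d)) ∨ (∃a L(a,a)) ∧ (∀f L(f,f))
Push ¬ through the quantifiers and connectives to reach negation normal form:
  (∀d L(d,d)) ∨ (∃a L(a,a)) ∧ (∀f L(f,f))
All bound variables are already distinct, so no renaming is needed.
Extract every quantifier outward, since the variables are now distinct and don't occur free across branches:
  ∀d ∃a ∀f (L(d,d) ∨ L(a,a) ∧ L(f,f))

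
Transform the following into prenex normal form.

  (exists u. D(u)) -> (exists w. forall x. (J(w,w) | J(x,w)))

Rewrite implications/biconditionals: A → B as ¬A ∨ B.
  ~(exists u. D(u)) | (exists w. forall x. (J(w,w) | J(x,w)))
Push ¬ through the quantifiers and connectives to reach negation normal form:
  (forall u. ~D(u)) | (exists w. forall x. (J(w,w) | J(x,w)))
Finally move all quantifiers to the prefix:
  forall u. exists w. forall x. (~D(u) | J(w,w) | J(x,w))

forall u. exists w. forall x. (~D(u) | J(w,w) | J(x,w))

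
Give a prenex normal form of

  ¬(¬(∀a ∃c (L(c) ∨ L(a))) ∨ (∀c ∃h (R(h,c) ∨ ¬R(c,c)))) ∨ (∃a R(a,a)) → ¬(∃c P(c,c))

∃a ∀c ∀y1 ∃h ∀w1 ∀z1 ((¬L(c) ∧ ¬L(a) ∨ R(h,y1) ∨ ¬R(y1,y1)) ∧ ¬R(w1,w1) ∨ ¬P(z1,z1))

Eliminate → and ↔ using ¬ and ∨.
  ¬(¬(¬(∀a ∃c (L(c) ∨ L(a))) ∨ (∀c ∃h (R(h,c) ∨ ¬R(c,c)))) ∨ (∃a R(a,a))) ∨ ¬(∃c P(c,c))
Push ¬ through the quantifiers and connectives to reach negation normal form:
  ((∃a ∀c (¬L(c) ∧ ¬L(a))) ∨ (∀c ∃h (R(h,c) ∨ ¬R(c,c)))) ∧ (∀a ¬R(a,a)) ∨ (∀c ¬P(c,c))
Rename bound variables to avoid capture: c↦y1, a↦w1, c↦z1.
  ((∃a ∀c (¬L(c) ∧ ¬L(a))) ∨ (∀y1 ∃h (R(h,y1) ∨ ¬R(y1,y1)))) ∧ (∀w1 ¬R(w1,w1)) ∨ (∀z1 ¬P(z1,z1))
Finally move all quantifiers to the prefix:
  ∃a ∀c ∀y1 ∃h ∀w1 ∀z1 ((¬L(c) ∧ ¬L(a) ∨ R(h,y1) ∨ ¬R(y1,y1)) ∧ ¬R(w1,w1) ∨ ¬P(z1,z1))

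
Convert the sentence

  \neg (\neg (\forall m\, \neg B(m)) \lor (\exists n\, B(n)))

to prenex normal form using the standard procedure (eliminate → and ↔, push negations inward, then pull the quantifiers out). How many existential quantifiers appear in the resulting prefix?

Push ¬ through the quantifiers and connectives to reach negation normal form:
  (\forall m\, \neg B(m)) \land (\forall n\, \neg B(n))
Finally move all quantifiers to the prefix:
  \forall m\, \forall n\, (\neg B(m) \land \neg B(n))
The prefix is \forall m \forall n: 2 universal, 0 existential.

0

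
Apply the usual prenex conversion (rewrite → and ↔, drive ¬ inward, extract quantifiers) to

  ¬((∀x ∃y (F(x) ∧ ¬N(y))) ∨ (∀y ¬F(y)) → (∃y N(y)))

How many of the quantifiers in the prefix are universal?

First replace A → B with ¬A ∨ B.
  ¬(¬((∀x ∃y (F(x) ∧ ¬N(y))) ∨ (∀y ¬F(y))) ∨ (∃y N(y)))
Push ¬ through the quantifiers and connectives to reach negation normal form:
  ((∀x ∃y (F(x) ∧ ¬N(y))) ∨ (∀y ¬F(y))) ∧ (∀y ¬N(y))
Standardize variables apart so no two quantifiers bind the same name: y↦s, y↦v.
  ((∀x ∃y (F(x) ∧ ¬N(y))) ∨ (∀s ¬F(s))) ∧ (∀v ¬N(v))
Finally move all quantifiers to the prefix:
  ∀x ∃y ∀s ∀v ((F(x) ∧ ¬N(y) ∨ ¬F(s)) ∧ ¬N(v))
The prefix is ∀x ∃y ∀s ∀v: 3 universal, 1 existential.

3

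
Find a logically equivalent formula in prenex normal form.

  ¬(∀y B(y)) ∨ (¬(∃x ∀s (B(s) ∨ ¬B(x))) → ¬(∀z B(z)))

∃y ∃x ∀s ∃z (¬B(y) ∨ B(s) ∨ ¬B(x) ∨ ¬B(z))

Rewrite implications/biconditionals: A → B as ¬A ∨ B.
  ¬(∀y B(y)) ∨ ¬¬(∃x ∀s (B(s) ∨ ¬B(x))) ∨ ¬(∀z B(z))
Move each ¬ inward, flipping quantifiers it crosses:
  (∃y ¬B(y)) ∨ (∃x ∀s (B(s) ∨ ¬B(x))) ∨ (∃z ¬B(z))
Extract every quantifier outward, since the variables are now distinct and don't occur free across branches:
  ∃y ∃x ∀s ∃z (¬B(y) ∨ B(s) ∨ ¬B(x) ∨ ¬B(z))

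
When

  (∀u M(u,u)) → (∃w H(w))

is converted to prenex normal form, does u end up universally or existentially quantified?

Rewrite implications/biconditionals: A → B as ¬A ∨ B.
  ¬(∀u M(u,u)) ∨ (∃w H(w))
Push ¬ through the quantifiers and connectives to reach negation normal form:
  (∃u ¬M(u,u)) ∨ (∃w H(w))
Finally move all quantifiers to the prefix:
  ∃u ∃w (¬M(u,u) ∨ H(w))
The quantifier ∀u sits under an odd number of negations (counting the antecedent side of each →), so it flips to ∃u.

existential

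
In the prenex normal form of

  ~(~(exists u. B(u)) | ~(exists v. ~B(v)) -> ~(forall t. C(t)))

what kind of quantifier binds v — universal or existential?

universal

Rewrite implications/biconditionals: A → B as ¬A ∨ B.
  ~(~(~(exists u. B(u)) | ~(exists v. ~B(v))) | ~(forall t. C(t)))
Move each ¬ inward, flipping quantifiers it crosses:
  ((forall u. ~B(u)) | (forall v. B(v))) & (forall t. C(t))
All bound variables are already distinct, so no renaming is needed.
Pull the quantifiers to the front (each side's bound variable is not free in the other side):
  forall u. forall v. forall t. ((~B(u) | B(v)) & C(t))
The quantifier exists v sits under an odd number of negations (counting the antecedent side of each →), so it flips to forall v.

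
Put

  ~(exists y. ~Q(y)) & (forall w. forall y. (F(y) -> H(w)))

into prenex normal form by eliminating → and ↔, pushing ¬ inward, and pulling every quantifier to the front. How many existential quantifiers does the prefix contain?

0

Rewrite implications/biconditionals: A → B as ¬A ∨ B.
  ~(exists y. ~Q(y)) & (forall w. forall y. (~F(y) | H(w)))
Push ¬ through the quantifiers and connectives to reach negation normal form:
  (forall y. Q(y)) & (forall w. forall y. (~F(y) | H(w)))
Give each quantifier a distinct variable: y↦q.
  (forall y. Q(y)) & (forall w. forall q. (~F(q) | H(w)))
Pull the quantifiers to the front (each side's bound variable is not free in the other side):
  forall y. forall w. forall q. (Q(y) & (~F(q) | H(w)))
The prefix is forall y forall w forall q: 3 universal, 0 existential.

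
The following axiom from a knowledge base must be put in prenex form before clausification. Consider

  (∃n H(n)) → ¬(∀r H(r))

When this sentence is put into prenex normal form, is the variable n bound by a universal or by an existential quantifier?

Rewrite implications/biconditionals: A → B as ¬A ∨ B.
  ¬(∃n H(n)) ∨ ¬(∀r H(r))
Drive negations inward (¬∀x A ≡ ∃x ¬A, ¬∃x A ≡ ∀x ¬A, De Morgan for ∧/∨):
  (∀n ¬H(n)) ∨ (∃r ¬H(r))
All bound variables are already distinct, so no renaming is needed.
Finally move all quantifiers to the prefix:
  ∀n ∃r (¬H(n) ∨ ¬H(r))
The quantifier ∃n sits under an odd number of negations (counting the antecedent side of each →), so it flips to ∀n.

universal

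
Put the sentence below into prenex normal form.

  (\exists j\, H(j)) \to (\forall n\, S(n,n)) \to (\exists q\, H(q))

\forall j\, \exists n\, \exists q\, (\neg H(j) \lor \neg S(n,n) \lor H(q))

Eliminate → and ↔ using ¬ and ∨.
  \neg (\exists j\, H(j)) \lor \neg (\forall n\, S(n,n)) \lor (\exists q\, H(q))
Move each ¬ inward, flipping quantifiers it crosses:
  (\forall j\, \neg H(j)) \lor (\exists n\, \neg S(n,n)) \lor (\exists q\, H(q))
All bound variables are already distinct, so no renaming is needed.
Finally move all quantifiers to the prefix:
  \forall j\, \exists n\, \exists q\, (\neg H(j) \lor \neg S(n,n) \lor H(q))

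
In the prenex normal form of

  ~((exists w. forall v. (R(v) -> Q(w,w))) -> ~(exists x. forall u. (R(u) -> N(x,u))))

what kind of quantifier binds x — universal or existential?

existential

Rewrite implications/biconditionals: A → B as ¬A ∨ B.
  ~(~(exists w. forall v. (~R(v) | Q(w,w))) | ~(exists x. forall u. (~R(u) | N(x,u))))
Drive negations inward (¬∀x A ≡ ∃x ¬A, ¬∃x A ≡ ∀x ¬A, De Morgan for ∧/∨):
  (exists w. forall v. (~R(v) | Q(w,w))) & (exists x. forall u. (~R(u) | N(x,u)))
Pull the quantifiers to the front (each side's bound variable is not free in the other side):
  exists w. forall v. exists x. forall u. ((~R(v) | Q(w,w)) & (~R(u) | N(x,u)))
The quantifier exists x sits under an even number of negations (counting the antecedent side of each →), so it remains existential.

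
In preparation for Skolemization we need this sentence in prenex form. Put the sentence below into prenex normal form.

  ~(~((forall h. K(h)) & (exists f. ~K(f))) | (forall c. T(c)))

Drive negations inward (¬∀x A ≡ ∃x ¬A, ¬∃x A ≡ ∀x ¬A, De Morgan for ∧/∨):
  (forall h. K(h)) & (exists f. ~K(f)) & (exists c. ~T(c))
All bound variables are already distinct, so no renaming is needed.
Finally move all quantifiers to the prefix:
  forall h. exists f. exists c. (K(h) & ~K(f) & ~T(c))

forall h. exists f. exists c. (K(h) & ~K(f) & ~T(c))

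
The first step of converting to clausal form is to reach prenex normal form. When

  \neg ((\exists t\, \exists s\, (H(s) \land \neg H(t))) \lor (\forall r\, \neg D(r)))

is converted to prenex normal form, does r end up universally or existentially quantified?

existential

Push ¬ through the quantifiers and connectives to reach negation normal form:
  (\forall t\, \forall s\, (\neg H(s) \lor H(t))) \land (\exists r\, D(r))
Pull the quantifiers to the front (each side's bound variable is not free in the other side):
  \forall t\, \forall s\, \exists r\, ((\neg H(s) \lor H(t)) \land D(r))
The quantifier \forall r sits under an odd number of negations, so it flips to \exists r.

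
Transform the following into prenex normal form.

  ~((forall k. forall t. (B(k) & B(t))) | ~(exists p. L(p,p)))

Move each ¬ inward, flipping quantifiers it crosses:
  (exists k. exists t. (~B(k) | ~B(t))) & (exists p. L(p,p))
All bound variables are already distinct, so no renaming is needed.
Extract every quantifier outward, since the variables are now distinct and don't occur free across branches:
  exists k. exists t. exists p. ((~B(k) | ~B(t)) & L(p,p))

exists k. exists t. exists p. ((~B(k) | ~B(t)) & L(p,p))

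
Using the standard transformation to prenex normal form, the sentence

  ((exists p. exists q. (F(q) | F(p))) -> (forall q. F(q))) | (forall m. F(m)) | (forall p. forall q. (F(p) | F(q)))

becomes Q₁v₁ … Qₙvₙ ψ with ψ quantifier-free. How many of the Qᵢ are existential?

0

Rewrite implications/biconditionals: A → B as ¬A ∨ B.
  ~(exists p. exists q. (F(q) | F(p))) | (forall q. F(q)) | (forall m. F(m)) | (forall p. forall q. (F(p) | F(q)))
Move each ¬ inward, flipping quantifiers it crosses:
  (forall p. forall q. (~F(q) & ~F(p))) | (forall q. F(q)) | (forall m. F(m)) | (forall p. forall q. (F(p) | F(q)))
Give each quantifier a distinct variable: q↦v1, p↦w1, q↦z.
  (forall p. forall q. (~F(q) & ~F(p))) | (forall v1. F(v1)) | (forall m. F(m)) | (forall w1. forall z. (F(w1) | F(z)))
Pull the quantifiers to the front (each side's bound variable is not free in the other side):
  forall p. forall q. forall v1. forall m. forall w1. forall z. (~F(q) & ~F(p) | F(v1) | F(m) | F(w1) | F(z))
The prefix is forall p forall q forall v1 forall m forall w1 forall z: 6 universal, 0 existential.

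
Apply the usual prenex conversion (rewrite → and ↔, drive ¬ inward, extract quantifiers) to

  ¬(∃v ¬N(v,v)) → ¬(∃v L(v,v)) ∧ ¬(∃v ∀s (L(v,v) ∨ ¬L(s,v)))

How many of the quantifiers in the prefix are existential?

Rewrite implications/biconditionals: A → B as ¬A ∨ B.
  ¬¬(∃v ¬N(v,v)) ∨ ¬(∃v L(v,v)) ∧ ¬(∃v ∀s (L(v,v) ∨ ¬L(s,v)))
Move each ¬ inward, flipping quantifiers it crosses:
  (∃v ¬N(v,v)) ∨ (∀v ¬L(v,v)) ∧ (∀v ∃s (¬L(v,v) ∧ L(s,v)))
Rename bound variables to avoid capture: v↦u, v↦a.
  (∃v ¬N(v,v)) ∨ (∀u ¬L(u,u)) ∧ (∀a ∃s (¬L(a,a) ∧ L(s,a)))
Finally move all quantifiers to the prefix:
  ∃v ∀u ∀a ∃s (¬N(v,v) ∨ ¬L(u,u) ∧ ¬L(a,a) ∧ L(s,a))
The prefix is ∃v ∀u ∀a ∃s: 2 universal, 2 existential.

2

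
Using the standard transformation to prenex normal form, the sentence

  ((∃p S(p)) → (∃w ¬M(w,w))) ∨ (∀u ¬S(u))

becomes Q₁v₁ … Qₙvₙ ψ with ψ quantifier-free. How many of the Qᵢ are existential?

First replace A → B with ¬A ∨ B.
  ¬(∃p S(p)) ∨ (∃w ¬M(w,w)) ∨ (∀u ¬S(u))
Drive negations inward (¬∀x A ≡ ∃x ¬A, ¬∃x A ≡ ∀x ¬A, De Morgan for ∧/∨):
  (∀p ¬S(p)) ∨ (∃w ¬M(w,w)) ∨ (∀u ¬S(u))
All bound variables are already distinct, so no renaming is needed.
Finally move all quantifiers to the prefix:
  ∀p ∃w ∀u (¬S(p) ∨ ¬M(w,w) ∨ ¬S(u))
The prefix is ∀p ∃w ∀u: 2 universal, 1 existential.

1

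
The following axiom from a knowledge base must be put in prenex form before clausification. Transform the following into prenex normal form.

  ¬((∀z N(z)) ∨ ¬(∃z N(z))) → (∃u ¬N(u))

∀z ∀y ∃u (N(z) ∨ ¬N(y) ∨ ¬N(u))

Eliminate → and ↔ using ¬ and ∨.
  ¬¬((∀z N(z)) ∨ ¬(∃z N(z))) ∨ (∃u ¬N(u))
Move each ¬ inward, flipping quantifiers it crosses:
  (∀z N(z)) ∨ (∀z ¬N(z)) ∨ (∃u ¬N(u))
Give each quantifier a distinct variable: z↦y.
  (∀z N(z)) ∨ (∀y ¬N(y)) ∨ (∃u ¬N(u))
Extract every quantifier outward, since the variables are now distinct and don't occur free across branches:
  ∀z ∀y ∃u (N(z) ∨ ¬N(y) ∨ ¬N(u))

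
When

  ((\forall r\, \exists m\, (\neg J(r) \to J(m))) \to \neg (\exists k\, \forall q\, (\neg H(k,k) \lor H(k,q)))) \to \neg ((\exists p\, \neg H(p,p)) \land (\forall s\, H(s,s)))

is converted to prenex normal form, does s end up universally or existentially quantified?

existential

Rewrite implications/biconditionals: A → B as ¬A ∨ B.
  \neg (\neg (\forall r\, \exists m\, (\neg \neg J(r) \lor J(m))) \lor \neg (\exists k\, \forall q\, (\neg H(k,k) \lor H(k,q)))) \lor \neg ((\exists p\, \neg H(p,p)) \land (\forall s\, H(s,s)))
Move each ¬ inward, flipping quantifiers it crosses:
  (\forall r\, \exists m\, (J(r) \lor J(m))) \land (\exists k\, \forall q\, (\neg H(k,k) \lor H(k,q))) \lor (\forall p\, H(p,p)) \lor (\exists s\, \neg H(s,s))
Finally move all quantifiers to the prefix:
  \forall r\, \exists m\, \exists k\, \forall q\, \forall p\, \exists s\, ((J(r) \lor J(m)) \land (\neg H(k,k) \lor H(k,q)) \lor H(p,p) \lor \neg H(s,s))
The quantifier \forall s sits under an odd number of negations (counting the antecedent side of each →), so it flips to \exists s.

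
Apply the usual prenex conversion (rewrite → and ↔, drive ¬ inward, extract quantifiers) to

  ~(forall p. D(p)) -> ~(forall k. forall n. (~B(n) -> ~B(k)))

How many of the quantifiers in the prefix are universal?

1

First replace A → B with ¬A ∨ B.
  ~~(forall p. D(p)) | ~(forall k. forall n. (~~B(n) | ~B(k)))
Push ¬ through the quantifiers and connectives to reach negation normal form:
  (forall p. D(p)) | (exists k. exists n. (~B(n) & B(k)))
All bound variables are already distinct, so no renaming is needed.
Finally move all quantifiers to the prefix:
  forall p. exists k. exists n. (D(p) | ~B(n) & B(k))
The prefix is forall p exists k exists n: 1 universal, 2 existential.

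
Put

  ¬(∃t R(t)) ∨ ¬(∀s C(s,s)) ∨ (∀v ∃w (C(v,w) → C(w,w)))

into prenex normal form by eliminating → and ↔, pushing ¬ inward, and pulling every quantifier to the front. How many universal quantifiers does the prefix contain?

Rewrite implications/biconditionals: A → B as ¬A ∨ B.
  ¬(∃t R(t)) ∨ ¬(∀s C(s,s)) ∨ (∀v ∃w (¬C(v,w) ∨ C(w,w)))
Push ¬ through the quantifiers and connectives to reach negation normal form:
  (∀t ¬R(t)) ∨ (∃s ¬C(s,s)) ∨ (∀v ∃w (¬C(v,w) ∨ C(w,w)))
Finally move all quantifiers to the prefix:
  ∀t ∃s ∀v ∃w (¬R(t) ∨ ¬C(s,s) ∨ ¬C(v,w) ∨ C(w,w))
The prefix is ∀t ∃s ∀v ∃w: 2 universal, 2 existential.

2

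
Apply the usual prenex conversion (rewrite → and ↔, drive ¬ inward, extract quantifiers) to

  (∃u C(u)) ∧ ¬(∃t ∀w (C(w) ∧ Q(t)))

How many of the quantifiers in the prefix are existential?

2

Move each ¬ inward, flipping quantifiers it crosses:
  (∃u C(u)) ∧ (∀t ∃w (¬C(w) ∨ ¬Q(t)))
Finally move all quantifiers to the prefix:
  ∃u ∀t ∃w (C(u) ∧ (¬C(w) ∨ ¬Q(t)))
The prefix is ∃u ∀t ∃w: 1 universal, 2 existential.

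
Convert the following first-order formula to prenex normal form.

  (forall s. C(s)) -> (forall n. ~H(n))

exists s. forall n. (~C(s) | ~H(n))

First replace A → B with ¬A ∨ B.
  ~(forall s. C(s)) | (forall n. ~H(n))
Push ¬ through the quantifiers and connectives to reach negation normal form:
  (exists s. ~C(s)) | (forall n. ~H(n))
All bound variables are already distinct, so no renaming is needed.
Pull the quantifiers to the front (each side's bound variable is not free in the other side):
  exists s. forall n. (~C(s) | ~H(n))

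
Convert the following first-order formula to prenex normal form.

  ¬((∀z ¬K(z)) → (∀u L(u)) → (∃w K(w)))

∀z ∀u ∀w (¬K(z) ∧ L(u) ∧ ¬K(w))

Rewrite implications/biconditionals: A → B as ¬A ∨ B.
  ¬(¬(∀z ¬K(z)) ∨ ¬(∀u L(u)) ∨ (∃w K(w)))
Move each ¬ inward, flipping quantifiers it crosses:
  (∀z ¬K(z)) ∧ (∀u L(u)) ∧ (∀w ¬K(w))
Extract every quantifier outward, since the variables are now distinct and don't occur free across branches:
  ∀z ∀u ∀w (¬K(z) ∧ L(u) ∧ ¬K(w))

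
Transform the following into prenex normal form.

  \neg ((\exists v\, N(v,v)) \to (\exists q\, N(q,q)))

\exists v\, \forall q\, (N(v,v) \land \neg N(q,q))

Rewrite implications/biconditionals: A → B as ¬A ∨ B.
  \neg (\neg (\exists v\, N(v,v)) \lor (\exists q\, N(q,q)))
Drive negations inward (¬∀x A ≡ ∃x ¬A, ¬∃x A ≡ ∀x ¬A, De Morgan for ∧/∨):
  (\exists v\, N(v,v)) \land (\forall q\, \neg N(q,q))
All bound variables are already distinct, so no renaming is needed.
Extract every quantifier outward, since the variables are now distinct and don't occur free across branches:
  \exists v\, \forall q\, (N(v,v) \land \neg N(q,q))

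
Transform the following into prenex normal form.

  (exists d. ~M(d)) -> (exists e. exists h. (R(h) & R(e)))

Eliminate → and ↔ using ¬ and ∨.
  ~(exists d. ~M(d)) | (exists e. exists h. (R(h) & R(e)))
Push ¬ through the quantifiers and connectives to reach negation normal form:
  (forall d. M(d)) | (exists e. exists h. (R(h) & R(e)))
Pull the quantifiers to the front (each side's bound variable is not free in the other side):
  forall d. exists e. exists h. (M(d) | R(h) & R(e))

forall d. exists e. exists h. (M(d) | R(h) & R(e))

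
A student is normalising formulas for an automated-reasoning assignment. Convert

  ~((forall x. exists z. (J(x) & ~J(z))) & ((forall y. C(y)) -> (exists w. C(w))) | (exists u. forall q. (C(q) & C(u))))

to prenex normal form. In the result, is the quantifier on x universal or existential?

existential

Rewrite implications/biconditionals: A → B as ¬A ∨ B.
  ~((forall x. exists z. (J(x) & ~J(z))) & (~(forall y. C(y)) | (exists w. C(w))) | (exists u. forall q. (C(q) & C(u))))
Push ¬ through the quantifiers and connectives to reach negation normal form:
  ((exists x. forall z. (~J(x) | J(z))) | (forall y. C(y)) & (forall w. ~C(w))) & (forall u. exists q. (~C(q) | ~C(u)))
Extract every quantifier outward, since the variables are now distinct and don't occur free across branches:
  exists x. forall z. forall y. forall w. forall u. exists q. ((~J(x) | J(z) | C(y) & ~C(w)) & (~C(q) | ~C(u)))
The quantifier forall x sits under an odd number of negations (counting the antecedent side of each →), so it flips to exists x.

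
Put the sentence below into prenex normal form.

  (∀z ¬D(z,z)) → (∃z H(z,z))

∃z ∃r (D(z,z) ∨ H(r,r))

Rewrite implications/biconditionals: A → B as ¬A ∨ B.
  ¬(∀z ¬D(z,z)) ∨ (∃z H(z,z))
Move each ¬ inward, flipping quantifiers it crosses:
  (∃z D(z,z)) ∨ (∃z H(z,z))
Standardize variables apart so no two quantifiers bind the same name: z↦r.
  (∃z D(z,z)) ∨ (∃r H(r,r))
Extract every quantifier outward, since the variables are now distinct and don't occur free across branches:
  ∃z ∃r (D(z,z) ∨ H(r,r))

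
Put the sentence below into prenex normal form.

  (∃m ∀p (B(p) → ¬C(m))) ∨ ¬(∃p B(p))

First replace A → B with ¬A ∨ B.
  (∃m ∀p (¬B(p) ∨ ¬C(m))) ∨ ¬(∃p B(p))
Drive negations inward (¬∀x A ≡ ∃x ¬A, ¬∃x A ≡ ∀x ¬A, De Morgan for ∧/∨):
  (∃m ∀p (¬B(p) ∨ ¬C(m))) ∨ (∀p ¬B(p))
Give each quantifier a distinct variable: p↦x.
  (∃m ∀p (¬B(p) ∨ ¬C(m))) ∨ (∀x ¬B(x))
Extract every quantifier outward, since the variables are now distinct and don't occur free across branches:
  ∃m ∀p ∀x (¬B(p) ∨ ¬C(m) ∨ ¬B(x))

∃m ∀p ∀x (¬B(p) ∨ ¬C(m) ∨ ¬B(x))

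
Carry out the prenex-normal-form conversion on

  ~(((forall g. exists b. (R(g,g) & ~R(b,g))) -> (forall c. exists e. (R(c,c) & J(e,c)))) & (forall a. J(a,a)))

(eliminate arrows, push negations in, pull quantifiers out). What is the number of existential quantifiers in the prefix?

3

Rewrite implications/biconditionals: A → B as ¬A ∨ B.
  ~((~(forall g. exists b. (R(g,g) & ~R(b,g))) | (forall c. exists e. (R(c,c) & J(e,c)))) & (forall a. J(a,a)))
Move each ¬ inward, flipping quantifiers it crosses:
  (forall g. exists b. (R(g,g) & ~R(b,g))) & (exists c. forall e. (~R(c,c) | ~J(e,c))) | (exists a. ~J(a,a))
Pull the quantifiers to the front (each side's bound variable is not free in the other side):
  forall g. exists b. exists c. forall e. exists a. (R(g,g) & ~R(b,g) & (~R(c,c) | ~J(e,c)) | ~J(a,a))
The prefix is forall g exists b exists c forall e exists a: 2 universal, 3 existential.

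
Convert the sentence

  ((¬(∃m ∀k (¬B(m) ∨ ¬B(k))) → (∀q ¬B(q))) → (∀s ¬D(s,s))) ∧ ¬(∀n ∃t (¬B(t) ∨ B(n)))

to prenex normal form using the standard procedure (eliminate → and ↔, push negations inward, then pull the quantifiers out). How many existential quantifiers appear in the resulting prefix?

Rewrite implications/biconditionals: A → B as ¬A ∨ B.
  (¬(¬¬(∃m ∀k (¬B(m) ∨ ¬B(k))) ∨ (∀q ¬B(q))) ∨ (∀s ¬D(s,s))) ∧ ¬(∀n ∃t (¬B(t) ∨ B(n)))
Drive negations inward (¬∀x A ≡ ∃x ¬A, ¬∃x A ≡ ∀x ¬A, De Morgan for ∧/∨):
  ((∀m ∃k (B(m) ∧ B(k))) ∧ (∃q B(q)) ∨ (∀s ¬D(s,s))) ∧ (∃n ∀t (B(t) ∧ ¬B(n)))
All bound variables are already distinct, so no renaming is needed.
Extract every quantifier outward, since the variables are now distinct and don't occur free across branches:
  ∀m ∃k ∃q ∀s ∃n ∀t ((B(m) ∧ B(k) ∧ B(q) ∨ ¬D(s,s)) ∧ B(t) ∧ ¬B(n))
The prefix is ∀m ∃k ∃q ∀s ∃n ∀t: 3 universal, 3 existential.

3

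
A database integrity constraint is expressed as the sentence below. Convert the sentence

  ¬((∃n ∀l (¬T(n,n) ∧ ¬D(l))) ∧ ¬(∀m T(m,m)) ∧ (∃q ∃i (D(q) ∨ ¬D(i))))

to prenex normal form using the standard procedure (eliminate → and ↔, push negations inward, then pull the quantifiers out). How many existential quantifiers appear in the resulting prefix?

1

Drive negations inward (¬∀x A ≡ ∃x ¬A, ¬∃x A ≡ ∀x ¬A, De Morgan for ∧/∨):
  (∀n ∃l (T(n,n) ∨ D(l))) ∨ (∀m T(m,m)) ∨ (∀q ∀i (¬D(q) ∧ D(i)))
Extract every quantifier outward, since the variables are now distinct and don't occur free across branches:
  ∀n ∃l ∀m ∀q ∀i (T(n,n) ∨ D(l) ∨ T(m,m) ∨ ¬D(q) ∧ D(i))
The prefix is ∀n ∃l ∀m ∀q ∀i: 4 universal, 1 existential.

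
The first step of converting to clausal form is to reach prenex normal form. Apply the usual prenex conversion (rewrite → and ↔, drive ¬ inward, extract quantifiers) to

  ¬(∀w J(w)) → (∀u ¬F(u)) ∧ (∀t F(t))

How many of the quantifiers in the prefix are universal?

3

First replace A → B with ¬A ∨ B.
  ¬¬(∀w J(w)) ∨ (∀u ¬F(u)) ∧ (∀t F(t))
Drive negations inward (¬∀x A ≡ ∃x ¬A, ¬∃x A ≡ ∀x ¬A, De Morgan for ∧/∨):
  (∀w J(w)) ∨ (∀u ¬F(u)) ∧ (∀t F(t))
All bound variables are already distinct, so no renaming is needed.
Finally move all quantifiers to the prefix:
  ∀w ∀u ∀t (J(w) ∨ ¬F(u) ∧ F(t))
The prefix is ∀w ∀u ∀t: 3 universal, 0 existential.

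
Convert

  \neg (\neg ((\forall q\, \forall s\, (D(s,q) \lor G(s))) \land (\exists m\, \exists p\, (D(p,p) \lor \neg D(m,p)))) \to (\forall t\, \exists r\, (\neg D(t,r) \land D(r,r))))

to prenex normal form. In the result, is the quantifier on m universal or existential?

universal

Rewrite implications/biconditionals: A → B as ¬A ∨ B.
  \neg (\neg \neg ((\forall q\, \forall s\, (D(s,q) \lor G(s))) \land (\exists m\, \exists p\, (D(p,p) \lor \neg D(m,p)))) \lor (\forall t\, \exists r\, (\neg D(t,r) \land D(r,r))))
Drive negations inward (¬∀x A ≡ ∃x ¬A, ¬∃x A ≡ ∀x ¬A, De Morgan for ∧/∨):
  ((\exists q\, \exists s\, (\neg D(s,q) \land \neg G(s))) \lor (\forall m\, \forall p\, (\neg D(p,p) \land D(m,p)))) \land (\exists t\, \forall r\, (D(t,r) \lor \neg D(r,r)))
All bound variables are already distinct, so no renaming is needed.
Extract every quantifier outward, since the variables are now distinct and don't occur free across branches:
  \exists q\, \exists s\, \forall m\, \forall p\, \exists t\, \forall r\, ((\neg D(s,q) \land \neg G(s) \lor \neg D(p,p) \land D(m,p)) \land (D(t,r) \lor \neg D(r,r)))
The quantifier \exists m sits under an odd number of negations (counting the antecedent side of each →), so it flips to \forall m.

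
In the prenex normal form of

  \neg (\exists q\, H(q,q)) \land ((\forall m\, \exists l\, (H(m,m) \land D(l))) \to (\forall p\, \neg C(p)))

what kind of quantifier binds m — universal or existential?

Rewrite implications/biconditionals: A → B as ¬A ∨ B.
  \neg (\exists q\, H(q,q)) \land (\neg (\forall m\, \exists l\, (H(m,m) \land D(l))) \lor (\forall p\, \neg C(p)))
Push ¬ through the quantifiers and connectives to reach negation normal form:
  (\forall q\, \neg H(q,q)) \land ((\exists m\, \forall l\, (\neg H(m,m) \lor \neg D(l))) \lor (\forall p\, \neg C(p)))
All bound variables are already distinct, so no renaming is needed.
Extract every quantifier outward, since the variables are now distinct and don't occur free across branches:
  \forall q\, \exists m\, \forall l\, \forall p\, (\neg H(q,q) \land (\neg H(m,m) \lor \neg D(l) \lor \neg C(p)))
The quantifier \forall m sits under an odd number of negations (counting the antecedent side of each →), so it flips to \exists m.

existential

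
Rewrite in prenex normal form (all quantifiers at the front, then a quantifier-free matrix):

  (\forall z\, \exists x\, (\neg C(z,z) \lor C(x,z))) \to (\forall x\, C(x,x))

First replace A → B with ¬A ∨ B.
  \neg (\forall z\, \exists x\, (\neg C(z,z) \lor C(x,z))) \lor (\forall x\, C(x,x))
Move each ¬ inward, flipping quantifiers it crosses:
  (\exists z\, \forall x\, (C(z,z) \land \neg C(x,z))) \lor (\forall x\, C(x,x))
Rename bound variables to avoid capture: x↦y.
  (\exists z\, \forall x\, (C(z,z) \land \neg C(x,z))) \lor (\forall y\, C(y,y))
Pull the quantifiers to the front (each side's bound variable is not free in the other side):
  \exists z\, \forall x\, \forall y\, (C(z,z) \land \neg C(x,z) \lor C(y,y))

\exists z\, \forall x\, \forall y\, (C(z,z) \land \neg C(x,z) \lor C(y,y))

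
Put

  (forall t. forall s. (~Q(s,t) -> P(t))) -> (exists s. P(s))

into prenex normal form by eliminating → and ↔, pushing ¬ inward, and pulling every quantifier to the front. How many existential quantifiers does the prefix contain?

Rewrite implications/biconditionals: A → B as ¬A ∨ B.
  ~(forall t. forall s. (~~Q(s,t) | P(t))) | (exists s. P(s))
Push ¬ through the quantifiers and connectives to reach negation normal form:
  (exists t. exists s. (~Q(s,t) & ~P(t))) | (exists s. P(s))
Give each quantifier a distinct variable: s↦x1.
  (exists t. exists s. (~Q(s,t) & ~P(t))) | (exists x1. P(x1))
Pull the quantifiers to the front (each side's bound variable is not free in the other side):
  exists t. exists s. exists x1. (~Q(s,t) & ~P(t) | P(x1))
The prefix is exists t exists s exists x1: 0 universal, 3 existential.

3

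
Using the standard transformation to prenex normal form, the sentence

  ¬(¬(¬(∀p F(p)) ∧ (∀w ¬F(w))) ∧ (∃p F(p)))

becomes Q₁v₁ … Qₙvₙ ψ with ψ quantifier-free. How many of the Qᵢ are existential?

1

Drive negations inward (¬∀x A ≡ ∃x ¬A, ¬∃x A ≡ ∀x ¬A, De Morgan for ∧/∨):
  (∃p ¬F(p)) ∧ (∀w ¬F(w)) ∨ (∀p ¬F(p))
Give each quantifier a distinct variable: p↦v.
  (∃p ¬F(p)) ∧ (∀w ¬F(w)) ∨ (∀v ¬F(v))
Extract every quantifier outward, since the variables are now distinct and don't occur free across branches:
  ∃p ∀w ∀v (¬F(p) ∧ ¬F(w) ∨ ¬F(v))
The prefix is ∃p ∀w ∀v: 2 universal, 1 existential.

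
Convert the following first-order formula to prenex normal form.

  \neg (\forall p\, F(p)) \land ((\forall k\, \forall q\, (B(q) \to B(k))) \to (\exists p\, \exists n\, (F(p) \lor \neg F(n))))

Eliminate → and ↔ using ¬ and ∨.
  \neg (\forall p\, F(p)) \land (\neg (\forall k\, \forall q\, (\neg B(q) \lor B(k))) \lor (\exists p\, \exists n\, (F(p) \lor \neg F(n))))
Drive negations inward (¬∀x A ≡ ∃x ¬A, ¬∃x A ≡ ∀x ¬A, De Morgan for ∧/∨):
  (\exists p\, \neg F(p)) \land ((\exists k\, \exists q\, (B(q) \land \neg B(k))) \lor (\exists p\, \exists n\, (F(p) \lor \neg F(n))))
Give each quantifier a distinct variable: p↦b.
  (\exists p\, \neg F(p)) \land ((\exists k\, \exists q\, (B(q) \land \neg B(k))) \lor (\exists b\, \exists n\, (F(b) \lor \neg F(n))))
Pull the quantifiers to the front (each side's bound variable is not free in the other side):
  \exists p\, \exists k\, \exists q\, \exists b\, \exists n\, (\neg F(p) \land (B(q) \land \neg B(k) \lor F(b) \lor \neg F(n)))

\exists p\, \exists k\, \exists q\, \exists b\, \exists n\, (\neg F(p) \land (B(q) \land \neg B(k) \lor F(b) \lor \neg F(n)))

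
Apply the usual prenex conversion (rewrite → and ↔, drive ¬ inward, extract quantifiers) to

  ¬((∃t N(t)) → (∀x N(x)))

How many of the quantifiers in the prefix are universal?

0

First replace A → B with ¬A ∨ B.
  ¬(¬(∃t N(t)) ∨ (∀x N(x)))
Drive negations inward (¬∀x A ≡ ∃x ¬A, ¬∃x A ≡ ∀x ¬A, De Morgan for ∧/∨):
  (∃t N(t)) ∧ (∃x ¬N(x))
All bound variables are already distinct, so no renaming is needed.
Extract every quantifier outward, since the variables are now distinct and don't occur free across branches:
  ∃t ∃x (N(t) ∧ ¬N(x))
The prefix is ∃t ∃x: 0 universal, 2 existential.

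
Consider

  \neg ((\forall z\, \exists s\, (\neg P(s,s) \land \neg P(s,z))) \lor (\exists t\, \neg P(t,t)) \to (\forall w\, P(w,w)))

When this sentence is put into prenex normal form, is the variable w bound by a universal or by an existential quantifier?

existential

Rewrite implications/biconditionals: A → B as ¬A ∨ B.
  \neg (\neg ((\forall z\, \exists s\, (\neg P(s,s) \land \neg P(s,z))) \lor (\exists t\, \neg P(t,t))) \lor (\forall w\, P(w,w)))
Push ¬ through the quantifiers and connectives to reach negation normal form:
  ((\forall z\, \exists s\, (\neg P(s,s) \land \neg P(s,z))) \lor (\exists t\, \neg P(t,t))) \land (\exists w\, \neg P(w,w))
All bound variables are already distinct, so no renaming is needed.
Pull the quantifiers to the front (each side's bound variable is not free in the other side):
  \forall z\, \exists s\, \exists t\, \exists w\, ((\neg P(s,s) \land \neg P(s,z) \lor \neg P(t,t)) \land \neg P(w,w))
The quantifier \forall w sits under an odd number of negations (counting the antecedent side of each →), so it flips to \exists w.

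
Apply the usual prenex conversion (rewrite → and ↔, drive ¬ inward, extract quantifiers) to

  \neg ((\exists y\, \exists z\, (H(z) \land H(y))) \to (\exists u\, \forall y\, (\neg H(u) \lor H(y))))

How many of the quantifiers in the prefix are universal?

1

Eliminate → and ↔ using ¬ and ∨.
  \neg (\neg (\exists y\, \exists z\, (H(z) \land H(y))) \lor (\exists u\, \forall y\, (\neg H(u) \lor H(y))))
Push ¬ through the quantifiers and connectives to reach negation normal form:
  (\exists y\, \exists z\, (H(z) \land H(y))) \land (\forall u\, \exists y\, (H(u) \land \neg H(y)))
Give each quantifier a distinct variable: y↦r.
  (\exists y\, \exists z\, (H(z) \land H(y))) \land (\forall u\, \exists r\, (H(u) \land \neg H(r)))
Pull the quantifiers to the front (each side's bound variable is not free in the other side):
  \exists y\, \exists z\, \forall u\, \exists r\, (H(z) \land H(y) \land H(u) \land \neg H(r))
The prefix is \exists y \exists z \forall u \exists r: 1 universal, 3 existential.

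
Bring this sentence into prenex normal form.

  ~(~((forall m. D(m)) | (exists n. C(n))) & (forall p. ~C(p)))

forall m. exists n. exists p. (D(m) | C(n) | C(p))

Drive negations inward (¬∀x A ≡ ∃x ¬A, ¬∃x A ≡ ∀x ¬A, De Morgan for ∧/∨):
  (forall m. D(m)) | (exists n. C(n)) | (exists p. C(p))
Finally move all quantifiers to the prefix:
  forall m. exists n. exists p. (D(m) | C(n) | C(p))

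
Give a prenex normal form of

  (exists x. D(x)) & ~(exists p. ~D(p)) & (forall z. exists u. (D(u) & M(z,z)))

Push ¬ through the quantifiers and connectives to reach negation normal form:
  (exists x. D(x)) & (forall p. D(p)) & (forall z. exists u. (D(u) & M(z,z)))
All bound variables are already distinct, so no renaming is needed.
Finally move all quantifiers to the prefix:
  exists x. forall p. forall z. exists u. (D(x) & D(p) & D(u) & M(z,z))

exists x. forall p. forall z. exists u. (D(x) & D(p) & D(u) & M(z,z))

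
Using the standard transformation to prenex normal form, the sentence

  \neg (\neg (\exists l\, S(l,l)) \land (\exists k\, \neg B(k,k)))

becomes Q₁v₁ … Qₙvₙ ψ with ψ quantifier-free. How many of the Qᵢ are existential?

Move each ¬ inward, flipping quantifiers it crosses:
  (\exists l\, S(l,l)) \lor (\forall k\, B(k,k))
All bound variables are already distinct, so no renaming is needed.
Finally move all quantifiers to the prefix:
  \exists l\, \forall k\, (S(l,l) \lor B(k,k))
The prefix is \exists l \forall k: 1 universal, 1 existential.

1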